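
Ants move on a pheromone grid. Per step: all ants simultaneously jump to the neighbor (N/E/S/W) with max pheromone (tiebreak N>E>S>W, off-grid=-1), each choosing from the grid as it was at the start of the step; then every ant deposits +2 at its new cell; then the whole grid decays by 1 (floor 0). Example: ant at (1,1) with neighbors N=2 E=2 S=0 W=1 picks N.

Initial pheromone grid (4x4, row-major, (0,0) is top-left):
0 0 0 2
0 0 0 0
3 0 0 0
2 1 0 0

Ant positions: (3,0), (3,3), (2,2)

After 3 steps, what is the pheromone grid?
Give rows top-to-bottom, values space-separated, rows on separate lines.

After step 1: ants at (2,0),(2,3),(1,2)
  0 0 0 1
  0 0 1 0
  4 0 0 1
  1 0 0 0
After step 2: ants at (3,0),(1,3),(0,2)
  0 0 1 0
  0 0 0 1
  3 0 0 0
  2 0 0 0
After step 3: ants at (2,0),(0,3),(0,3)
  0 0 0 3
  0 0 0 0
  4 0 0 0
  1 0 0 0

0 0 0 3
0 0 0 0
4 0 0 0
1 0 0 0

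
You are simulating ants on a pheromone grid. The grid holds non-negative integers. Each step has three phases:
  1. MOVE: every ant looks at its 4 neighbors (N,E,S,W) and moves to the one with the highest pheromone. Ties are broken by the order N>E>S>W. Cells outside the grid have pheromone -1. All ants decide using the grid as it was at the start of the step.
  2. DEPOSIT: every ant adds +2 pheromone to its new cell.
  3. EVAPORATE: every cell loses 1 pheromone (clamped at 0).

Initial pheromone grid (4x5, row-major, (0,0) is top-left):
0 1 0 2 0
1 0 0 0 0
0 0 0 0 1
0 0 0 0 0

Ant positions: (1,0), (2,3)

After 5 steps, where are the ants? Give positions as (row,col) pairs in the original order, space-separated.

Step 1: ant0:(1,0)->N->(0,0) | ant1:(2,3)->E->(2,4)
  grid max=2 at (2,4)
Step 2: ant0:(0,0)->E->(0,1) | ant1:(2,4)->N->(1,4)
  grid max=1 at (0,1)
Step 3: ant0:(0,1)->E->(0,2) | ant1:(1,4)->S->(2,4)
  grid max=2 at (2,4)
Step 4: ant0:(0,2)->E->(0,3) | ant1:(2,4)->N->(1,4)
  grid max=1 at (0,3)
Step 5: ant0:(0,3)->E->(0,4) | ant1:(1,4)->S->(2,4)
  grid max=2 at (2,4)

(0,4) (2,4)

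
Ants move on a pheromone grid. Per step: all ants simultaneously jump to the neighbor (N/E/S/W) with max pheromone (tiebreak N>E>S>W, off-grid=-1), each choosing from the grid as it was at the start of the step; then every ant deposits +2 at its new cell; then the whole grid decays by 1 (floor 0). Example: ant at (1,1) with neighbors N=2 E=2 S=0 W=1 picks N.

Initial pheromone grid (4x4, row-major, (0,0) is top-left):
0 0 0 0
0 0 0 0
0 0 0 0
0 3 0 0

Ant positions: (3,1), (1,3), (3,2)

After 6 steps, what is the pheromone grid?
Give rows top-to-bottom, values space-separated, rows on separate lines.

After step 1: ants at (2,1),(0,3),(3,1)
  0 0 0 1
  0 0 0 0
  0 1 0 0
  0 4 0 0
After step 2: ants at (3,1),(1,3),(2,1)
  0 0 0 0
  0 0 0 1
  0 2 0 0
  0 5 0 0
After step 3: ants at (2,1),(0,3),(3,1)
  0 0 0 1
  0 0 0 0
  0 3 0 0
  0 6 0 0
After step 4: ants at (3,1),(1,3),(2,1)
  0 0 0 0
  0 0 0 1
  0 4 0 0
  0 7 0 0
After step 5: ants at (2,1),(0,3),(3,1)
  0 0 0 1
  0 0 0 0
  0 5 0 0
  0 8 0 0
After step 6: ants at (3,1),(1,3),(2,1)
  0 0 0 0
  0 0 0 1
  0 6 0 0
  0 9 0 0

0 0 0 0
0 0 0 1
0 6 0 0
0 9 0 0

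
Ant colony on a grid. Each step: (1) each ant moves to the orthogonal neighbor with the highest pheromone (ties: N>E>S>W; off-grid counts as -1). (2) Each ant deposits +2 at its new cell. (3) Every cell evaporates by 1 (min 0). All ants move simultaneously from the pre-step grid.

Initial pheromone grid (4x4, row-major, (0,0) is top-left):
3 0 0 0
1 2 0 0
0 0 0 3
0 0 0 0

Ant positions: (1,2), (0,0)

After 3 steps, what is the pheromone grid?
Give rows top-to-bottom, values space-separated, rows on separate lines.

After step 1: ants at (1,1),(1,0)
  2 0 0 0
  2 3 0 0
  0 0 0 2
  0 0 0 0
After step 2: ants at (1,0),(1,1)
  1 0 0 0
  3 4 0 0
  0 0 0 1
  0 0 0 0
After step 3: ants at (1,1),(1,0)
  0 0 0 0
  4 5 0 0
  0 0 0 0
  0 0 0 0

0 0 0 0
4 5 0 0
0 0 0 0
0 0 0 0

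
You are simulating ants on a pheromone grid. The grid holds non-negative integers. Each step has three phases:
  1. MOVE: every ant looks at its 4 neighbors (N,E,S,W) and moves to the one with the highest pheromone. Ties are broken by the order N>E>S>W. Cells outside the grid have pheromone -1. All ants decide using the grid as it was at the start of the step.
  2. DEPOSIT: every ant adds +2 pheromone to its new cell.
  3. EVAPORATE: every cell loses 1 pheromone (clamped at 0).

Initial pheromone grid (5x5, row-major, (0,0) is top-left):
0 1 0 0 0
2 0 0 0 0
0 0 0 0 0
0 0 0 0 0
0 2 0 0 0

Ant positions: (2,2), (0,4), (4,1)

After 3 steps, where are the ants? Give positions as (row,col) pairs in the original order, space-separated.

Step 1: ant0:(2,2)->N->(1,2) | ant1:(0,4)->S->(1,4) | ant2:(4,1)->N->(3,1)
  grid max=1 at (1,0)
Step 2: ant0:(1,2)->N->(0,2) | ant1:(1,4)->N->(0,4) | ant2:(3,1)->S->(4,1)
  grid max=2 at (4,1)
Step 3: ant0:(0,2)->E->(0,3) | ant1:(0,4)->S->(1,4) | ant2:(4,1)->N->(3,1)
  grid max=1 at (0,3)

(0,3) (1,4) (3,1)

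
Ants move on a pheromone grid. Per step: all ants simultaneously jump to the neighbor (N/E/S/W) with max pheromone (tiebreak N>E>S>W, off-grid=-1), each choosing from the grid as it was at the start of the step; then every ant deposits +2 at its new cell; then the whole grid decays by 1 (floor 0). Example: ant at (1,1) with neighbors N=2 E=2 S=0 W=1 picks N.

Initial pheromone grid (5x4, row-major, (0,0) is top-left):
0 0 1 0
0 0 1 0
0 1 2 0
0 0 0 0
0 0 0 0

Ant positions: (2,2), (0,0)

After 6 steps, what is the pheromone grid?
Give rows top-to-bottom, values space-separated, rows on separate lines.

After step 1: ants at (1,2),(0,1)
  0 1 0 0
  0 0 2 0
  0 0 1 0
  0 0 0 0
  0 0 0 0
After step 2: ants at (2,2),(0,2)
  0 0 1 0
  0 0 1 0
  0 0 2 0
  0 0 0 0
  0 0 0 0
After step 3: ants at (1,2),(1,2)
  0 0 0 0
  0 0 4 0
  0 0 1 0
  0 0 0 0
  0 0 0 0
After step 4: ants at (2,2),(2,2)
  0 0 0 0
  0 0 3 0
  0 0 4 0
  0 0 0 0
  0 0 0 0
After step 5: ants at (1,2),(1,2)
  0 0 0 0
  0 0 6 0
  0 0 3 0
  0 0 0 0
  0 0 0 0
After step 6: ants at (2,2),(2,2)
  0 0 0 0
  0 0 5 0
  0 0 6 0
  0 0 0 0
  0 0 0 0

0 0 0 0
0 0 5 0
0 0 6 0
0 0 0 0
0 0 0 0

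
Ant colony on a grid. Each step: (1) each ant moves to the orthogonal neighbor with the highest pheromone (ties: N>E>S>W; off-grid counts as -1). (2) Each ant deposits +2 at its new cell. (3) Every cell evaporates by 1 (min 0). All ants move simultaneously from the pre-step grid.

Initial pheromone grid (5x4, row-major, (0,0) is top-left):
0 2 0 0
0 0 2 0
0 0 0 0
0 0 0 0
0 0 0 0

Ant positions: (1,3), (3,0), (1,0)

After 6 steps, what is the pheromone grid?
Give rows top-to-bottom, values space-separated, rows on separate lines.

After step 1: ants at (1,2),(2,0),(0,0)
  1 1 0 0
  0 0 3 0
  1 0 0 0
  0 0 0 0
  0 0 0 0
After step 2: ants at (0,2),(1,0),(0,1)
  0 2 1 0
  1 0 2 0
  0 0 0 0
  0 0 0 0
  0 0 0 0
After step 3: ants at (1,2),(0,0),(0,2)
  1 1 2 0
  0 0 3 0
  0 0 0 0
  0 0 0 0
  0 0 0 0
After step 4: ants at (0,2),(0,1),(1,2)
  0 2 3 0
  0 0 4 0
  0 0 0 0
  0 0 0 0
  0 0 0 0
After step 5: ants at (1,2),(0,2),(0,2)
  0 1 6 0
  0 0 5 0
  0 0 0 0
  0 0 0 0
  0 0 0 0
After step 6: ants at (0,2),(1,2),(1,2)
  0 0 7 0
  0 0 8 0
  0 0 0 0
  0 0 0 0
  0 0 0 0

0 0 7 0
0 0 8 0
0 0 0 0
0 0 0 0
0 0 0 0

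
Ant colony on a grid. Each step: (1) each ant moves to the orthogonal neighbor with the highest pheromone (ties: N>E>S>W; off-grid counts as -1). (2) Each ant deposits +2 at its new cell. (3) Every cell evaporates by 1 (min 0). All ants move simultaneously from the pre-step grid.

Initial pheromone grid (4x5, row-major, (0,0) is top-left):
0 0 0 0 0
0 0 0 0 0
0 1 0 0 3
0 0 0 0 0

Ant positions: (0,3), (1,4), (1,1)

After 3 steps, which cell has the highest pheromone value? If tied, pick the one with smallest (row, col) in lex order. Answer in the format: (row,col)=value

Step 1: ant0:(0,3)->E->(0,4) | ant1:(1,4)->S->(2,4) | ant2:(1,1)->S->(2,1)
  grid max=4 at (2,4)
Step 2: ant0:(0,4)->S->(1,4) | ant1:(2,4)->N->(1,4) | ant2:(2,1)->N->(1,1)
  grid max=3 at (1,4)
Step 3: ant0:(1,4)->S->(2,4) | ant1:(1,4)->S->(2,4) | ant2:(1,1)->S->(2,1)
  grid max=6 at (2,4)
Final grid:
  0 0 0 0 0
  0 0 0 0 2
  0 2 0 0 6
  0 0 0 0 0
Max pheromone 6 at (2,4)

Answer: (2,4)=6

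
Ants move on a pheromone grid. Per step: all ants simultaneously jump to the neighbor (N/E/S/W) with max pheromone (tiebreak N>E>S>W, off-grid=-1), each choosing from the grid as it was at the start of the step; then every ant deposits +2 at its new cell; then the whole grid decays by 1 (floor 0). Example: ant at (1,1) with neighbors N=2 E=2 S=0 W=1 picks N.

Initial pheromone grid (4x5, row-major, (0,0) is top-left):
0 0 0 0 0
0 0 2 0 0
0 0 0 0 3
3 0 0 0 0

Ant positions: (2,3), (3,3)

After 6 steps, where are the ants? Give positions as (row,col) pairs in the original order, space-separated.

Step 1: ant0:(2,3)->E->(2,4) | ant1:(3,3)->N->(2,3)
  grid max=4 at (2,4)
Step 2: ant0:(2,4)->W->(2,3) | ant1:(2,3)->E->(2,4)
  grid max=5 at (2,4)
Step 3: ant0:(2,3)->E->(2,4) | ant1:(2,4)->W->(2,3)
  grid max=6 at (2,4)
Step 4: ant0:(2,4)->W->(2,3) | ant1:(2,3)->E->(2,4)
  grid max=7 at (2,4)
Step 5: ant0:(2,3)->E->(2,4) | ant1:(2,4)->W->(2,3)
  grid max=8 at (2,4)
Step 6: ant0:(2,4)->W->(2,3) | ant1:(2,3)->E->(2,4)
  grid max=9 at (2,4)

(2,3) (2,4)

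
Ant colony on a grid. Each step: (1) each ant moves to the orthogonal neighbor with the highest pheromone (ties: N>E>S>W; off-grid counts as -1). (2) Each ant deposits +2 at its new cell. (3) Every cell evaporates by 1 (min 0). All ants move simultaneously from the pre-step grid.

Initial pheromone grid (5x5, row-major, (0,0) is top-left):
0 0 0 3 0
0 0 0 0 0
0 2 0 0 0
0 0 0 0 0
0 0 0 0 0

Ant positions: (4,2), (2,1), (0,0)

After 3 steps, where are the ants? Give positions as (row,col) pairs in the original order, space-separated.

Step 1: ant0:(4,2)->N->(3,2) | ant1:(2,1)->N->(1,1) | ant2:(0,0)->E->(0,1)
  grid max=2 at (0,3)
Step 2: ant0:(3,2)->N->(2,2) | ant1:(1,1)->N->(0,1) | ant2:(0,1)->S->(1,1)
  grid max=2 at (0,1)
Step 3: ant0:(2,2)->N->(1,2) | ant1:(0,1)->S->(1,1) | ant2:(1,1)->N->(0,1)
  grid max=3 at (0,1)

(1,2) (1,1) (0,1)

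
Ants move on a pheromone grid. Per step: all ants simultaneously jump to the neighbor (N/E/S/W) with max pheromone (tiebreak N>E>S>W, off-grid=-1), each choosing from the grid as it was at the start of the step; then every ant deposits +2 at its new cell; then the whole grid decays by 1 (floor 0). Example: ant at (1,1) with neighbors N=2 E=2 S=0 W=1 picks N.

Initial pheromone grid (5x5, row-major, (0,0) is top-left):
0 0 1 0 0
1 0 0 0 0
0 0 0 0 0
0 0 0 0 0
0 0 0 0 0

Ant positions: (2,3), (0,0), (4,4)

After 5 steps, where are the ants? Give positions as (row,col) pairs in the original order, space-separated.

Step 1: ant0:(2,3)->N->(1,3) | ant1:(0,0)->S->(1,0) | ant2:(4,4)->N->(3,4)
  grid max=2 at (1,0)
Step 2: ant0:(1,3)->N->(0,3) | ant1:(1,0)->N->(0,0) | ant2:(3,4)->N->(2,4)
  grid max=1 at (0,0)
Step 3: ant0:(0,3)->E->(0,4) | ant1:(0,0)->S->(1,0) | ant2:(2,4)->N->(1,4)
  grid max=2 at (1,0)
Step 4: ant0:(0,4)->S->(1,4) | ant1:(1,0)->N->(0,0) | ant2:(1,4)->N->(0,4)
  grid max=2 at (0,4)
Step 5: ant0:(1,4)->N->(0,4) | ant1:(0,0)->S->(1,0) | ant2:(0,4)->S->(1,4)
  grid max=3 at (0,4)

(0,4) (1,0) (1,4)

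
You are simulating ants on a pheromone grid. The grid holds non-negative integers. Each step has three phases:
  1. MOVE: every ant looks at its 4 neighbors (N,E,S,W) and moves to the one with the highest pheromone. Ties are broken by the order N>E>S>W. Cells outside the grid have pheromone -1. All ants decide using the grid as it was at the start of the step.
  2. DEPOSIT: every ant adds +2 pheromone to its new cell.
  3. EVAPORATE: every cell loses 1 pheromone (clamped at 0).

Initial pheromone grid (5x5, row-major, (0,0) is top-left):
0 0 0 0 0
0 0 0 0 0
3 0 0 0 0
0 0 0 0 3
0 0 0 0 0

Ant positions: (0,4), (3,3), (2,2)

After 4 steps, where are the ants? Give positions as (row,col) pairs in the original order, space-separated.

Step 1: ant0:(0,4)->S->(1,4) | ant1:(3,3)->E->(3,4) | ant2:(2,2)->N->(1,2)
  grid max=4 at (3,4)
Step 2: ant0:(1,4)->N->(0,4) | ant1:(3,4)->N->(2,4) | ant2:(1,2)->N->(0,2)
  grid max=3 at (3,4)
Step 3: ant0:(0,4)->S->(1,4) | ant1:(2,4)->S->(3,4) | ant2:(0,2)->E->(0,3)
  grid max=4 at (3,4)
Step 4: ant0:(1,4)->N->(0,4) | ant1:(3,4)->N->(2,4) | ant2:(0,3)->E->(0,4)
  grid max=3 at (0,4)

(0,4) (2,4) (0,4)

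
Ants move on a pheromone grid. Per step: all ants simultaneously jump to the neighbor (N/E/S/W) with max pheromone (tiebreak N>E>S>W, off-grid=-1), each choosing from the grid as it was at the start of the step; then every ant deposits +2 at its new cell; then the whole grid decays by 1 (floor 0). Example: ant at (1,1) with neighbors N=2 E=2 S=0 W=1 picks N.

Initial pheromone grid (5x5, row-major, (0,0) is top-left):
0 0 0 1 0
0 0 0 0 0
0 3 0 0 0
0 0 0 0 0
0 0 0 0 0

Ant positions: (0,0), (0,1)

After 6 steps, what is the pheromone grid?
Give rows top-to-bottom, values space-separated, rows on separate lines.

After step 1: ants at (0,1),(0,2)
  0 1 1 0 0
  0 0 0 0 0
  0 2 0 0 0
  0 0 0 0 0
  0 0 0 0 0
After step 2: ants at (0,2),(0,1)
  0 2 2 0 0
  0 0 0 0 0
  0 1 0 0 0
  0 0 0 0 0
  0 0 0 0 0
After step 3: ants at (0,1),(0,2)
  0 3 3 0 0
  0 0 0 0 0
  0 0 0 0 0
  0 0 0 0 0
  0 0 0 0 0
After step 4: ants at (0,2),(0,1)
  0 4 4 0 0
  0 0 0 0 0
  0 0 0 0 0
  0 0 0 0 0
  0 0 0 0 0
After step 5: ants at (0,1),(0,2)
  0 5 5 0 0
  0 0 0 0 0
  0 0 0 0 0
  0 0 0 0 0
  0 0 0 0 0
After step 6: ants at (0,2),(0,1)
  0 6 6 0 0
  0 0 0 0 0
  0 0 0 0 0
  0 0 0 0 0
  0 0 0 0 0

0 6 6 0 0
0 0 0 0 0
0 0 0 0 0
0 0 0 0 0
0 0 0 0 0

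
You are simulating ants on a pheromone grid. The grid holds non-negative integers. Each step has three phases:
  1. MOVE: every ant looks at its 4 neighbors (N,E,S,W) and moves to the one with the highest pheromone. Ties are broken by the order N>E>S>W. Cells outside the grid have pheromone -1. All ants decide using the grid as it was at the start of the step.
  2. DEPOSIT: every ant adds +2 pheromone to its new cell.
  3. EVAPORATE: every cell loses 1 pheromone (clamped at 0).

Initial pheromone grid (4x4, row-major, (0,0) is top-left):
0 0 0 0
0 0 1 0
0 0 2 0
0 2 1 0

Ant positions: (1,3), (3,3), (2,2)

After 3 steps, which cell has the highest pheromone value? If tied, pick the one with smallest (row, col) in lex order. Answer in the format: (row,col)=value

Step 1: ant0:(1,3)->W->(1,2) | ant1:(3,3)->W->(3,2) | ant2:(2,2)->N->(1,2)
  grid max=4 at (1,2)
Step 2: ant0:(1,2)->S->(2,2) | ant1:(3,2)->N->(2,2) | ant2:(1,2)->S->(2,2)
  grid max=6 at (2,2)
Step 3: ant0:(2,2)->N->(1,2) | ant1:(2,2)->N->(1,2) | ant2:(2,2)->N->(1,2)
  grid max=8 at (1,2)
Final grid:
  0 0 0 0
  0 0 8 0
  0 0 5 0
  0 0 0 0
Max pheromone 8 at (1,2)

Answer: (1,2)=8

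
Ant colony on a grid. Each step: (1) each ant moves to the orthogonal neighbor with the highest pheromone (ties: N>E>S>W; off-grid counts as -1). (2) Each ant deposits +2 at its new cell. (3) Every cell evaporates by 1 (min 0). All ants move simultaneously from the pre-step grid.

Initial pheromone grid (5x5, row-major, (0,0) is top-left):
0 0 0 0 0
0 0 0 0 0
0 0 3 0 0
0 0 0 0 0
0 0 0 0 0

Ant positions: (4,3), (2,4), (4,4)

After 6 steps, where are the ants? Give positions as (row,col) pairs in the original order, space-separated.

Step 1: ant0:(4,3)->N->(3,3) | ant1:(2,4)->N->(1,4) | ant2:(4,4)->N->(3,4)
  grid max=2 at (2,2)
Step 2: ant0:(3,3)->E->(3,4) | ant1:(1,4)->N->(0,4) | ant2:(3,4)->W->(3,3)
  grid max=2 at (3,3)
Step 3: ant0:(3,4)->W->(3,3) | ant1:(0,4)->S->(1,4) | ant2:(3,3)->E->(3,4)
  grid max=3 at (3,3)
Step 4: ant0:(3,3)->E->(3,4) | ant1:(1,4)->N->(0,4) | ant2:(3,4)->W->(3,3)
  grid max=4 at (3,3)
Step 5: ant0:(3,4)->W->(3,3) | ant1:(0,4)->S->(1,4) | ant2:(3,3)->E->(3,4)
  grid max=5 at (3,3)
Step 6: ant0:(3,3)->E->(3,4) | ant1:(1,4)->N->(0,4) | ant2:(3,4)->W->(3,3)
  grid max=6 at (3,3)

(3,4) (0,4) (3,3)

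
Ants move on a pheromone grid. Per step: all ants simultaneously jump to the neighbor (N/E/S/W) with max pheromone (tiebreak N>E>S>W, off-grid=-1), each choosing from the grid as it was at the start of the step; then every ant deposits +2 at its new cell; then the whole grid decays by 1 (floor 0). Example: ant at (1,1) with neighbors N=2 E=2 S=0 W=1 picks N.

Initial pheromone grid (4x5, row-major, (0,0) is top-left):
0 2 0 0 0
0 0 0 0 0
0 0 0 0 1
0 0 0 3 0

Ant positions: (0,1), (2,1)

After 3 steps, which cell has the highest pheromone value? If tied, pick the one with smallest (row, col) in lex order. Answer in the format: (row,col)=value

Answer: (0,1)=3

Derivation:
Step 1: ant0:(0,1)->E->(0,2) | ant1:(2,1)->N->(1,1)
  grid max=2 at (3,3)
Step 2: ant0:(0,2)->W->(0,1) | ant1:(1,1)->N->(0,1)
  grid max=4 at (0,1)
Step 3: ant0:(0,1)->E->(0,2) | ant1:(0,1)->E->(0,2)
  grid max=3 at (0,1)
Final grid:
  0 3 3 0 0
  0 0 0 0 0
  0 0 0 0 0
  0 0 0 0 0
Max pheromone 3 at (0,1)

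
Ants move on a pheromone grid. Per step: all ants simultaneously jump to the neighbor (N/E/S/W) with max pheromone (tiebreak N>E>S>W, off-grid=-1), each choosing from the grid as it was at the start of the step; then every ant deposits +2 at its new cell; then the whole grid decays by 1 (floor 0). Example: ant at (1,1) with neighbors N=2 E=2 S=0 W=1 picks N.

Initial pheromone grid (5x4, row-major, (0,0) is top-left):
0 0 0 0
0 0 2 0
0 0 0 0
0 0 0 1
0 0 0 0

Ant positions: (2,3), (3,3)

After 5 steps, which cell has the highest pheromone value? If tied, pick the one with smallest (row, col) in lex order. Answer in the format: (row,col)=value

Step 1: ant0:(2,3)->S->(3,3) | ant1:(3,3)->N->(2,3)
  grid max=2 at (3,3)
Step 2: ant0:(3,3)->N->(2,3) | ant1:(2,3)->S->(3,3)
  grid max=3 at (3,3)
Step 3: ant0:(2,3)->S->(3,3) | ant1:(3,3)->N->(2,3)
  grid max=4 at (3,3)
Step 4: ant0:(3,3)->N->(2,3) | ant1:(2,3)->S->(3,3)
  grid max=5 at (3,3)
Step 5: ant0:(2,3)->S->(3,3) | ant1:(3,3)->N->(2,3)
  grid max=6 at (3,3)
Final grid:
  0 0 0 0
  0 0 0 0
  0 0 0 5
  0 0 0 6
  0 0 0 0
Max pheromone 6 at (3,3)

Answer: (3,3)=6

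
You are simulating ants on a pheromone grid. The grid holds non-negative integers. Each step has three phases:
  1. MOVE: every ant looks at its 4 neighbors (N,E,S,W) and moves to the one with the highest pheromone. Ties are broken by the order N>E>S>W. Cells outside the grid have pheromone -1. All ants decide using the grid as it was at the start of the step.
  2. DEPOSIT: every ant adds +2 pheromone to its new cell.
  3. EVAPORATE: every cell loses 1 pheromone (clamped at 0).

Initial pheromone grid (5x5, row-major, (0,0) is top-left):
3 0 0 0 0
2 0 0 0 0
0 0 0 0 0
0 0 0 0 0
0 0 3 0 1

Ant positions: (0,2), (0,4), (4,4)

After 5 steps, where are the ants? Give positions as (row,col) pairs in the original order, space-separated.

Step 1: ant0:(0,2)->E->(0,3) | ant1:(0,4)->S->(1,4) | ant2:(4,4)->N->(3,4)
  grid max=2 at (0,0)
Step 2: ant0:(0,3)->E->(0,4) | ant1:(1,4)->N->(0,4) | ant2:(3,4)->N->(2,4)
  grid max=3 at (0,4)
Step 3: ant0:(0,4)->S->(1,4) | ant1:(0,4)->S->(1,4) | ant2:(2,4)->N->(1,4)
  grid max=5 at (1,4)
Step 4: ant0:(1,4)->N->(0,4) | ant1:(1,4)->N->(0,4) | ant2:(1,4)->N->(0,4)
  grid max=7 at (0,4)
Step 5: ant0:(0,4)->S->(1,4) | ant1:(0,4)->S->(1,4) | ant2:(0,4)->S->(1,4)
  grid max=9 at (1,4)

(1,4) (1,4) (1,4)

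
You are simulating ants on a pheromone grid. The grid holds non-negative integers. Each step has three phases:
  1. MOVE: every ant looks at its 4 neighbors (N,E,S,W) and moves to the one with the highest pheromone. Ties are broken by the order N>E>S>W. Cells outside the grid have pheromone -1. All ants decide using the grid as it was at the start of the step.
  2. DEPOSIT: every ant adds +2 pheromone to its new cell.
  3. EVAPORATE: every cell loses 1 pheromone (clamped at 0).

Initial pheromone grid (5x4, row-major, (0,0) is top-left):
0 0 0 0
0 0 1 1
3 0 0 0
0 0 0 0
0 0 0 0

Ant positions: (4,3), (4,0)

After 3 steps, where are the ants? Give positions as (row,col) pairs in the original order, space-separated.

Step 1: ant0:(4,3)->N->(3,3) | ant1:(4,0)->N->(3,0)
  grid max=2 at (2,0)
Step 2: ant0:(3,3)->N->(2,3) | ant1:(3,0)->N->(2,0)
  grid max=3 at (2,0)
Step 3: ant0:(2,3)->N->(1,3) | ant1:(2,0)->N->(1,0)
  grid max=2 at (2,0)

(1,3) (1,0)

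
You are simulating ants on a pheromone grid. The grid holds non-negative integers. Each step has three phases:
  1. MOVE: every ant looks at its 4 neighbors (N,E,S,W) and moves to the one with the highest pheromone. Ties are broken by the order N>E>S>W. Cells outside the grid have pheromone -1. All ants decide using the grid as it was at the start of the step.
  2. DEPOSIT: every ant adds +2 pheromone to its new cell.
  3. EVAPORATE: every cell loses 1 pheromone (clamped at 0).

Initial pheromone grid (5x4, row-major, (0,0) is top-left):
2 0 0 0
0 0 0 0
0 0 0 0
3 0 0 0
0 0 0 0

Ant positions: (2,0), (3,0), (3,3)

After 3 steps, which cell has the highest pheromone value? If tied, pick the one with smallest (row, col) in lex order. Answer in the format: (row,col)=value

Step 1: ant0:(2,0)->S->(3,0) | ant1:(3,0)->N->(2,0) | ant2:(3,3)->N->(2,3)
  grid max=4 at (3,0)
Step 2: ant0:(3,0)->N->(2,0) | ant1:(2,0)->S->(3,0) | ant2:(2,3)->N->(1,3)
  grid max=5 at (3,0)
Step 3: ant0:(2,0)->S->(3,0) | ant1:(3,0)->N->(2,0) | ant2:(1,3)->N->(0,3)
  grid max=6 at (3,0)
Final grid:
  0 0 0 1
  0 0 0 0
  3 0 0 0
  6 0 0 0
  0 0 0 0
Max pheromone 6 at (3,0)

Answer: (3,0)=6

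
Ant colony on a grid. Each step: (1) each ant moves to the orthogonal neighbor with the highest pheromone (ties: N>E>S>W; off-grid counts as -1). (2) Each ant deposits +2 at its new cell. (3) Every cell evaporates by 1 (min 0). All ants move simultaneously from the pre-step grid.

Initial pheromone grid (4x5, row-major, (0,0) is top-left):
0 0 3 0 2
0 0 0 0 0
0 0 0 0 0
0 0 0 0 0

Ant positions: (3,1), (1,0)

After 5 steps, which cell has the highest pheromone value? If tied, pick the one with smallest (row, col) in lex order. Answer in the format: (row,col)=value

Step 1: ant0:(3,1)->N->(2,1) | ant1:(1,0)->N->(0,0)
  grid max=2 at (0,2)
Step 2: ant0:(2,1)->N->(1,1) | ant1:(0,0)->E->(0,1)
  grid max=1 at (0,1)
Step 3: ant0:(1,1)->N->(0,1) | ant1:(0,1)->E->(0,2)
  grid max=2 at (0,1)
Step 4: ant0:(0,1)->E->(0,2) | ant1:(0,2)->W->(0,1)
  grid max=3 at (0,1)
Step 5: ant0:(0,2)->W->(0,1) | ant1:(0,1)->E->(0,2)
  grid max=4 at (0,1)
Final grid:
  0 4 4 0 0
  0 0 0 0 0
  0 0 0 0 0
  0 0 0 0 0
Max pheromone 4 at (0,1)

Answer: (0,1)=4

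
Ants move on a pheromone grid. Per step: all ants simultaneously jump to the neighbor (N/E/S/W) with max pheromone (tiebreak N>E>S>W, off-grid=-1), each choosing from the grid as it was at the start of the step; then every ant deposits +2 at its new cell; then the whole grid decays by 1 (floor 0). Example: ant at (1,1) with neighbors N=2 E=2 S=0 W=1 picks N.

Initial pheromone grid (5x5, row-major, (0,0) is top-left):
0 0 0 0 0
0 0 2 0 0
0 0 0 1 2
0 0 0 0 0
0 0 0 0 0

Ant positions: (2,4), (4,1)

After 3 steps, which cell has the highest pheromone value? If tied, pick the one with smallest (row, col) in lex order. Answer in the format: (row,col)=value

Answer: (2,3)=2

Derivation:
Step 1: ant0:(2,4)->W->(2,3) | ant1:(4,1)->N->(3,1)
  grid max=2 at (2,3)
Step 2: ant0:(2,3)->E->(2,4) | ant1:(3,1)->N->(2,1)
  grid max=2 at (2,4)
Step 3: ant0:(2,4)->W->(2,3) | ant1:(2,1)->N->(1,1)
  grid max=2 at (2,3)
Final grid:
  0 0 0 0 0
  0 1 0 0 0
  0 0 0 2 1
  0 0 0 0 0
  0 0 0 0 0
Max pheromone 2 at (2,3)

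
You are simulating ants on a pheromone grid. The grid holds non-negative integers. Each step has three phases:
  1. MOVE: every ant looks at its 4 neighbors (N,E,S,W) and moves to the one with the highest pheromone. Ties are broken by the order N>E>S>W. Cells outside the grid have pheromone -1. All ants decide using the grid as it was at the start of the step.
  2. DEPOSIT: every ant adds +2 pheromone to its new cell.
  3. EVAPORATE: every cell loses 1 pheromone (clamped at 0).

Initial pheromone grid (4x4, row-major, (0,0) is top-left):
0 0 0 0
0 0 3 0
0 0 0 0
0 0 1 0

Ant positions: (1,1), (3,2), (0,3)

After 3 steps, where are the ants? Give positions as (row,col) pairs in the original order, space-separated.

Step 1: ant0:(1,1)->E->(1,2) | ant1:(3,2)->N->(2,2) | ant2:(0,3)->S->(1,3)
  grid max=4 at (1,2)
Step 2: ant0:(1,2)->E->(1,3) | ant1:(2,2)->N->(1,2) | ant2:(1,3)->W->(1,2)
  grid max=7 at (1,2)
Step 3: ant0:(1,3)->W->(1,2) | ant1:(1,2)->E->(1,3) | ant2:(1,2)->E->(1,3)
  grid max=8 at (1,2)

(1,2) (1,3) (1,3)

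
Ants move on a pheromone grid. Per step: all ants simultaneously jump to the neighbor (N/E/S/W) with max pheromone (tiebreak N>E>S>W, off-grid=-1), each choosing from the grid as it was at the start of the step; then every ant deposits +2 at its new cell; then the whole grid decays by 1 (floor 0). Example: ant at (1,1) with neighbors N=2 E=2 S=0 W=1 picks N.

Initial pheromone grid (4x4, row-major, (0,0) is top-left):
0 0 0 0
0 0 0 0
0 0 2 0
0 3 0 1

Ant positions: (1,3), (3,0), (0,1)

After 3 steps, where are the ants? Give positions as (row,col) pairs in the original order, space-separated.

Step 1: ant0:(1,3)->N->(0,3) | ant1:(3,0)->E->(3,1) | ant2:(0,1)->E->(0,2)
  grid max=4 at (3,1)
Step 2: ant0:(0,3)->W->(0,2) | ant1:(3,1)->N->(2,1) | ant2:(0,2)->E->(0,3)
  grid max=3 at (3,1)
Step 3: ant0:(0,2)->E->(0,3) | ant1:(2,1)->S->(3,1) | ant2:(0,3)->W->(0,2)
  grid max=4 at (3,1)

(0,3) (3,1) (0,2)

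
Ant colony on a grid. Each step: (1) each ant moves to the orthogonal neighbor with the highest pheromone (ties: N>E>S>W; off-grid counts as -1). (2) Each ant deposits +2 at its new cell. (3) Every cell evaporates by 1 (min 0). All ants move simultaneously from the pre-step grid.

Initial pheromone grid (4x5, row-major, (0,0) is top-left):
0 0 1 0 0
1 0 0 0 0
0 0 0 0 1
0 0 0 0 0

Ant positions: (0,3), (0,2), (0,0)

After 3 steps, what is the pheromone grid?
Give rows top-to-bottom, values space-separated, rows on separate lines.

After step 1: ants at (0,2),(0,3),(1,0)
  0 0 2 1 0
  2 0 0 0 0
  0 0 0 0 0
  0 0 0 0 0
After step 2: ants at (0,3),(0,2),(0,0)
  1 0 3 2 0
  1 0 0 0 0
  0 0 0 0 0
  0 0 0 0 0
After step 3: ants at (0,2),(0,3),(1,0)
  0 0 4 3 0
  2 0 0 0 0
  0 0 0 0 0
  0 0 0 0 0

0 0 4 3 0
2 0 0 0 0
0 0 0 0 0
0 0 0 0 0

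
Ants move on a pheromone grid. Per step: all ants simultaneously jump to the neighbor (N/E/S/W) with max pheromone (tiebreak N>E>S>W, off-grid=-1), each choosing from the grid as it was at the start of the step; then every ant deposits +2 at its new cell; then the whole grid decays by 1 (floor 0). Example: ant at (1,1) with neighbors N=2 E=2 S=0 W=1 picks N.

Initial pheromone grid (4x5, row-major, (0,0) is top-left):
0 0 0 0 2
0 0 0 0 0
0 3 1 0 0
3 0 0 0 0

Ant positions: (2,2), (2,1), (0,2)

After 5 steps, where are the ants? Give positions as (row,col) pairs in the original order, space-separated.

Step 1: ant0:(2,2)->W->(2,1) | ant1:(2,1)->E->(2,2) | ant2:(0,2)->E->(0,3)
  grid max=4 at (2,1)
Step 2: ant0:(2,1)->E->(2,2) | ant1:(2,2)->W->(2,1) | ant2:(0,3)->E->(0,4)
  grid max=5 at (2,1)
Step 3: ant0:(2,2)->W->(2,1) | ant1:(2,1)->E->(2,2) | ant2:(0,4)->S->(1,4)
  grid max=6 at (2,1)
Step 4: ant0:(2,1)->E->(2,2) | ant1:(2,2)->W->(2,1) | ant2:(1,4)->N->(0,4)
  grid max=7 at (2,1)
Step 5: ant0:(2,2)->W->(2,1) | ant1:(2,1)->E->(2,2) | ant2:(0,4)->S->(1,4)
  grid max=8 at (2,1)

(2,1) (2,2) (1,4)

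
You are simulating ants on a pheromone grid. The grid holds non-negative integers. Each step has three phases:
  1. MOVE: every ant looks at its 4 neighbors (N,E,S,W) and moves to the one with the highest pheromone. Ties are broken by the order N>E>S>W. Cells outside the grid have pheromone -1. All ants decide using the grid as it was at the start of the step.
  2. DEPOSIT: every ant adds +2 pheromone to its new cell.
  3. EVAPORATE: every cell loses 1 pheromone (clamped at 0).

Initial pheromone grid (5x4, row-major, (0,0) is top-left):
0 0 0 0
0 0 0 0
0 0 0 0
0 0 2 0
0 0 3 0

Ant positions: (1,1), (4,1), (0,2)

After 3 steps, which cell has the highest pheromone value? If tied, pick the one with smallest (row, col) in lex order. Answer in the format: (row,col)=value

Answer: (4,2)=4

Derivation:
Step 1: ant0:(1,1)->N->(0,1) | ant1:(4,1)->E->(4,2) | ant2:(0,2)->E->(0,3)
  grid max=4 at (4,2)
Step 2: ant0:(0,1)->E->(0,2) | ant1:(4,2)->N->(3,2) | ant2:(0,3)->S->(1,3)
  grid max=3 at (4,2)
Step 3: ant0:(0,2)->E->(0,3) | ant1:(3,2)->S->(4,2) | ant2:(1,3)->N->(0,3)
  grid max=4 at (4,2)
Final grid:
  0 0 0 3
  0 0 0 0
  0 0 0 0
  0 0 1 0
  0 0 4 0
Max pheromone 4 at (4,2)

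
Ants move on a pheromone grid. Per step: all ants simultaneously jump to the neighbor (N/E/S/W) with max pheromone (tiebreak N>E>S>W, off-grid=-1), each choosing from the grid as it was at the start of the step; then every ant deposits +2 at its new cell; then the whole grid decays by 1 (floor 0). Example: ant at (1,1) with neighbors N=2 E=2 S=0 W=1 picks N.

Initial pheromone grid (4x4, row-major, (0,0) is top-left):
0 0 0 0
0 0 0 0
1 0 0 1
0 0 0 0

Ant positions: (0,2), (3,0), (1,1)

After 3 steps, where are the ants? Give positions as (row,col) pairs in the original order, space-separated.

Step 1: ant0:(0,2)->E->(0,3) | ant1:(3,0)->N->(2,0) | ant2:(1,1)->N->(0,1)
  grid max=2 at (2,0)
Step 2: ant0:(0,3)->S->(1,3) | ant1:(2,0)->N->(1,0) | ant2:(0,1)->E->(0,2)
  grid max=1 at (0,2)
Step 3: ant0:(1,3)->N->(0,3) | ant1:(1,0)->S->(2,0) | ant2:(0,2)->E->(0,3)
  grid max=3 at (0,3)

(0,3) (2,0) (0,3)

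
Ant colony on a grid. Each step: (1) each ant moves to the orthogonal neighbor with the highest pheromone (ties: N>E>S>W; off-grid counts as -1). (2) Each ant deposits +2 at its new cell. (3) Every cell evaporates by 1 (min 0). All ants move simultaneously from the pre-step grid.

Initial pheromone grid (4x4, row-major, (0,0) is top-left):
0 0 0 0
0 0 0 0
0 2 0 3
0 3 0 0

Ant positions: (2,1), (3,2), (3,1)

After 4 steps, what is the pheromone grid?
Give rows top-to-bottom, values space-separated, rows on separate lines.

After step 1: ants at (3,1),(3,1),(2,1)
  0 0 0 0
  0 0 0 0
  0 3 0 2
  0 6 0 0
After step 2: ants at (2,1),(2,1),(3,1)
  0 0 0 0
  0 0 0 0
  0 6 0 1
  0 7 0 0
After step 3: ants at (3,1),(3,1),(2,1)
  0 0 0 0
  0 0 0 0
  0 7 0 0
  0 10 0 0
After step 4: ants at (2,1),(2,1),(3,1)
  0 0 0 0
  0 0 0 0
  0 10 0 0
  0 11 0 0

0 0 0 0
0 0 0 0
0 10 0 0
0 11 0 0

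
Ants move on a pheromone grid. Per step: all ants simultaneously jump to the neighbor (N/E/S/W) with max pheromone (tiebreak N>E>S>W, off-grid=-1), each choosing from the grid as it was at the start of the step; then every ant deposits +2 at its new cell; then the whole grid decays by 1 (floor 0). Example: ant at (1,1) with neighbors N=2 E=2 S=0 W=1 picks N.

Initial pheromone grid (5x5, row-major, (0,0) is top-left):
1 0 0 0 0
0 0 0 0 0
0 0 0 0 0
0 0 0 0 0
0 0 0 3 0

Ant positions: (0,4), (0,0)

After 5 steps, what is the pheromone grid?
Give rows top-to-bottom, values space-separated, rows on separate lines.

After step 1: ants at (1,4),(0,1)
  0 1 0 0 0
  0 0 0 0 1
  0 0 0 0 0
  0 0 0 0 0
  0 0 0 2 0
After step 2: ants at (0,4),(0,2)
  0 0 1 0 1
  0 0 0 0 0
  0 0 0 0 0
  0 0 0 0 0
  0 0 0 1 0
After step 3: ants at (1,4),(0,3)
  0 0 0 1 0
  0 0 0 0 1
  0 0 0 0 0
  0 0 0 0 0
  0 0 0 0 0
After step 4: ants at (0,4),(0,4)
  0 0 0 0 3
  0 0 0 0 0
  0 0 0 0 0
  0 0 0 0 0
  0 0 0 0 0
After step 5: ants at (1,4),(1,4)
  0 0 0 0 2
  0 0 0 0 3
  0 0 0 0 0
  0 0 0 0 0
  0 0 0 0 0

0 0 0 0 2
0 0 0 0 3
0 0 0 0 0
0 0 0 0 0
0 0 0 0 0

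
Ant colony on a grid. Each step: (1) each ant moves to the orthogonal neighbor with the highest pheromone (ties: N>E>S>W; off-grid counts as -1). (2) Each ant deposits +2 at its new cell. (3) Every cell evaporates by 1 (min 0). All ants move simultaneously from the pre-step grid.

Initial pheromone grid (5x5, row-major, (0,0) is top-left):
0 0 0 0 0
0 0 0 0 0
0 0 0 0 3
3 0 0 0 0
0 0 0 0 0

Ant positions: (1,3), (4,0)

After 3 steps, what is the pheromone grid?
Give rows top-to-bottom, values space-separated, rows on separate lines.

After step 1: ants at (0,3),(3,0)
  0 0 0 1 0
  0 0 0 0 0
  0 0 0 0 2
  4 0 0 0 0
  0 0 0 0 0
After step 2: ants at (0,4),(2,0)
  0 0 0 0 1
  0 0 0 0 0
  1 0 0 0 1
  3 0 0 0 0
  0 0 0 0 0
After step 3: ants at (1,4),(3,0)
  0 0 0 0 0
  0 0 0 0 1
  0 0 0 0 0
  4 0 0 0 0
  0 0 0 0 0

0 0 0 0 0
0 0 0 0 1
0 0 0 0 0
4 0 0 0 0
0 0 0 0 0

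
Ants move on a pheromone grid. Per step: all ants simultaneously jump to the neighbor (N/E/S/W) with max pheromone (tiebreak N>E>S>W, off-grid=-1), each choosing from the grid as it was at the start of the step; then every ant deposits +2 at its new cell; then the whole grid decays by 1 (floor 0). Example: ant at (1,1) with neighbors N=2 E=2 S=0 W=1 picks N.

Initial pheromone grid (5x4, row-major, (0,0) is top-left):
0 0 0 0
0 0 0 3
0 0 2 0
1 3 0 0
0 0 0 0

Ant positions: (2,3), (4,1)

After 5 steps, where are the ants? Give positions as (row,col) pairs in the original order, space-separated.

Step 1: ant0:(2,3)->N->(1,3) | ant1:(4,1)->N->(3,1)
  grid max=4 at (1,3)
Step 2: ant0:(1,3)->N->(0,3) | ant1:(3,1)->N->(2,1)
  grid max=3 at (1,3)
Step 3: ant0:(0,3)->S->(1,3) | ant1:(2,1)->S->(3,1)
  grid max=4 at (1,3)
Step 4: ant0:(1,3)->N->(0,3) | ant1:(3,1)->N->(2,1)
  grid max=3 at (1,3)
Step 5: ant0:(0,3)->S->(1,3) | ant1:(2,1)->S->(3,1)
  grid max=4 at (1,3)

(1,3) (3,1)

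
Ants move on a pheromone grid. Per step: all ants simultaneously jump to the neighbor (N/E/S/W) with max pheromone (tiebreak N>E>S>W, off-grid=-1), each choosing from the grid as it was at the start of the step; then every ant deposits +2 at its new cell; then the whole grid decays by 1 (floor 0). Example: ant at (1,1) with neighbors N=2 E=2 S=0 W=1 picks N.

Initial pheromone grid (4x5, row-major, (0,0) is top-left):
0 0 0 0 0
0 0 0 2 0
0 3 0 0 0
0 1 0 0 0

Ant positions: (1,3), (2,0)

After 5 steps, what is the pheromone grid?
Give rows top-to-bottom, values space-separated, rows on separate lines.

After step 1: ants at (0,3),(2,1)
  0 0 0 1 0
  0 0 0 1 0
  0 4 0 0 0
  0 0 0 0 0
After step 2: ants at (1,3),(1,1)
  0 0 0 0 0
  0 1 0 2 0
  0 3 0 0 0
  0 0 0 0 0
After step 3: ants at (0,3),(2,1)
  0 0 0 1 0
  0 0 0 1 0
  0 4 0 0 0
  0 0 0 0 0
After step 4: ants at (1,3),(1,1)
  0 0 0 0 0
  0 1 0 2 0
  0 3 0 0 0
  0 0 0 0 0
After step 5: ants at (0,3),(2,1)
  0 0 0 1 0
  0 0 0 1 0
  0 4 0 0 0
  0 0 0 0 0

0 0 0 1 0
0 0 0 1 0
0 4 0 0 0
0 0 0 0 0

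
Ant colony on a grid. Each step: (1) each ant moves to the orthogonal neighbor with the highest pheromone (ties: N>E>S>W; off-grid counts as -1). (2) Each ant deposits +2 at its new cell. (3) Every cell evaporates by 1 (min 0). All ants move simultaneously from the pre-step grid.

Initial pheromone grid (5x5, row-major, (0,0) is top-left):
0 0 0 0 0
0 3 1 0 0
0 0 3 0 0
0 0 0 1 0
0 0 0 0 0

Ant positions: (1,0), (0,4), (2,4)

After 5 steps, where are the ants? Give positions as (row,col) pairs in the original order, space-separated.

Step 1: ant0:(1,0)->E->(1,1) | ant1:(0,4)->S->(1,4) | ant2:(2,4)->N->(1,4)
  grid max=4 at (1,1)
Step 2: ant0:(1,1)->N->(0,1) | ant1:(1,4)->N->(0,4) | ant2:(1,4)->N->(0,4)
  grid max=3 at (0,4)
Step 3: ant0:(0,1)->S->(1,1) | ant1:(0,4)->S->(1,4) | ant2:(0,4)->S->(1,4)
  grid max=5 at (1,4)
Step 4: ant0:(1,1)->N->(0,1) | ant1:(1,4)->N->(0,4) | ant2:(1,4)->N->(0,4)
  grid max=5 at (0,4)
Step 5: ant0:(0,1)->S->(1,1) | ant1:(0,4)->S->(1,4) | ant2:(0,4)->S->(1,4)
  grid max=7 at (1,4)

(1,1) (1,4) (1,4)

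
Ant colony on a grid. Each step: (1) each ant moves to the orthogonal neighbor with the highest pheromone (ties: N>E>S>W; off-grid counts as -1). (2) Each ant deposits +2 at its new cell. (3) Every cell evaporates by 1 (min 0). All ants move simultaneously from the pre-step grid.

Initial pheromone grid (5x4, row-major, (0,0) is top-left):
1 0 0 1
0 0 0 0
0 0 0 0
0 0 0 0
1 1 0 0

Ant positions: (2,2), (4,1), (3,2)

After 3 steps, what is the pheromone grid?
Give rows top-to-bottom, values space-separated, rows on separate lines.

After step 1: ants at (1,2),(4,0),(2,2)
  0 0 0 0
  0 0 1 0
  0 0 1 0
  0 0 0 0
  2 0 0 0
After step 2: ants at (2,2),(3,0),(1,2)
  0 0 0 0
  0 0 2 0
  0 0 2 0
  1 0 0 0
  1 0 0 0
After step 3: ants at (1,2),(4,0),(2,2)
  0 0 0 0
  0 0 3 0
  0 0 3 0
  0 0 0 0
  2 0 0 0

0 0 0 0
0 0 3 0
0 0 3 0
0 0 0 0
2 0 0 0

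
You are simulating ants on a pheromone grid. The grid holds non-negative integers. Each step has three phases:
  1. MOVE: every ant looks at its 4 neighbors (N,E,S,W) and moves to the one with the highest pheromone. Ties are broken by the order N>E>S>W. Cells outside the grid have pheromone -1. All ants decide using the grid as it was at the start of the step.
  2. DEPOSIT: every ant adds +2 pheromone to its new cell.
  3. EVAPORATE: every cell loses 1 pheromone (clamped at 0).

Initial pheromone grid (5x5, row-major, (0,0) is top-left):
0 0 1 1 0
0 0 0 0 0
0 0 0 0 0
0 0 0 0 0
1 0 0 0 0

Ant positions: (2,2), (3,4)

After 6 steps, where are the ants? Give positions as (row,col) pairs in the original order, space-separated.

Step 1: ant0:(2,2)->N->(1,2) | ant1:(3,4)->N->(2,4)
  grid max=1 at (1,2)
Step 2: ant0:(1,2)->N->(0,2) | ant1:(2,4)->N->(1,4)
  grid max=1 at (0,2)
Step 3: ant0:(0,2)->E->(0,3) | ant1:(1,4)->N->(0,4)
  grid max=1 at (0,3)
Step 4: ant0:(0,3)->E->(0,4) | ant1:(0,4)->W->(0,3)
  grid max=2 at (0,3)
Step 5: ant0:(0,4)->W->(0,3) | ant1:(0,3)->E->(0,4)
  grid max=3 at (0,3)
Step 6: ant0:(0,3)->E->(0,4) | ant1:(0,4)->W->(0,3)
  grid max=4 at (0,3)

(0,4) (0,3)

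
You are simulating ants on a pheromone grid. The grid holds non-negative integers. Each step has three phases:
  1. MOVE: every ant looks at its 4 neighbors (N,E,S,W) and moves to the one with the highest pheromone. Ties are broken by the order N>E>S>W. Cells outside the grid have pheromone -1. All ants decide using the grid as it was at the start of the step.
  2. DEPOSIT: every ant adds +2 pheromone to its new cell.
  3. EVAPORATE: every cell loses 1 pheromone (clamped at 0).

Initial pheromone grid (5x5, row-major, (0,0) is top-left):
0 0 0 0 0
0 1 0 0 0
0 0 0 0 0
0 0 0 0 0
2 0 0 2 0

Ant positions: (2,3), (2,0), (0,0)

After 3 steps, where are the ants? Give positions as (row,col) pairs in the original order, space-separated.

Step 1: ant0:(2,3)->N->(1,3) | ant1:(2,0)->N->(1,0) | ant2:(0,0)->E->(0,1)
  grid max=1 at (0,1)
Step 2: ant0:(1,3)->N->(0,3) | ant1:(1,0)->N->(0,0) | ant2:(0,1)->E->(0,2)
  grid max=1 at (0,0)
Step 3: ant0:(0,3)->W->(0,2) | ant1:(0,0)->E->(0,1) | ant2:(0,2)->E->(0,3)
  grid max=2 at (0,2)

(0,2) (0,1) (0,3)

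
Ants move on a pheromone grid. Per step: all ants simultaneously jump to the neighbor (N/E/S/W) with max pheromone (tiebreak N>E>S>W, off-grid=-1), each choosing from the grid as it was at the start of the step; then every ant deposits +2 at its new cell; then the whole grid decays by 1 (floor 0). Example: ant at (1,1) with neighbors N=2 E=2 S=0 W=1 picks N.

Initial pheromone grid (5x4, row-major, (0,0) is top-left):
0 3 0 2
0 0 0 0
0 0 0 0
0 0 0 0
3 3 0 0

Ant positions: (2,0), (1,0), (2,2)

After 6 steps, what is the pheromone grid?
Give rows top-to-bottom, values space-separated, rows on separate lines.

After step 1: ants at (1,0),(0,0),(1,2)
  1 2 0 1
  1 0 1 0
  0 0 0 0
  0 0 0 0
  2 2 0 0
After step 2: ants at (0,0),(0,1),(0,2)
  2 3 1 0
  0 0 0 0
  0 0 0 0
  0 0 0 0
  1 1 0 0
After step 3: ants at (0,1),(0,0),(0,1)
  3 6 0 0
  0 0 0 0
  0 0 0 0
  0 0 0 0
  0 0 0 0
After step 4: ants at (0,0),(0,1),(0,0)
  6 7 0 0
  0 0 0 0
  0 0 0 0
  0 0 0 0
  0 0 0 0
After step 5: ants at (0,1),(0,0),(0,1)
  7 10 0 0
  0 0 0 0
  0 0 0 0
  0 0 0 0
  0 0 0 0
After step 6: ants at (0,0),(0,1),(0,0)
  10 11 0 0
  0 0 0 0
  0 0 0 0
  0 0 0 0
  0 0 0 0

10 11 0 0
0 0 0 0
0 0 0 0
0 0 0 0
0 0 0 0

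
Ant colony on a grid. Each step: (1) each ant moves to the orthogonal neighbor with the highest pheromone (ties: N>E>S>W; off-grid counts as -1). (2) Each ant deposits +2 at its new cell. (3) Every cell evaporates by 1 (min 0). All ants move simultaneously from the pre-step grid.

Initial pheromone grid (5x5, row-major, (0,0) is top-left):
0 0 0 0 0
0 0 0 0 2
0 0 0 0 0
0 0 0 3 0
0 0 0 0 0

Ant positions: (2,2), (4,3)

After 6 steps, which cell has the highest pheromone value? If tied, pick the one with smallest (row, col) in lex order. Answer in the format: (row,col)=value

Answer: (3,3)=3

Derivation:
Step 1: ant0:(2,2)->N->(1,2) | ant1:(4,3)->N->(3,3)
  grid max=4 at (3,3)
Step 2: ant0:(1,2)->N->(0,2) | ant1:(3,3)->N->(2,3)
  grid max=3 at (3,3)
Step 3: ant0:(0,2)->E->(0,3) | ant1:(2,3)->S->(3,3)
  grid max=4 at (3,3)
Step 4: ant0:(0,3)->E->(0,4) | ant1:(3,3)->N->(2,3)
  grid max=3 at (3,3)
Step 5: ant0:(0,4)->S->(1,4) | ant1:(2,3)->S->(3,3)
  grid max=4 at (3,3)
Step 6: ant0:(1,4)->N->(0,4) | ant1:(3,3)->N->(2,3)
  grid max=3 at (3,3)
Final grid:
  0 0 0 0 1
  0 0 0 0 0
  0 0 0 1 0
  0 0 0 3 0
  0 0 0 0 0
Max pheromone 3 at (3,3)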